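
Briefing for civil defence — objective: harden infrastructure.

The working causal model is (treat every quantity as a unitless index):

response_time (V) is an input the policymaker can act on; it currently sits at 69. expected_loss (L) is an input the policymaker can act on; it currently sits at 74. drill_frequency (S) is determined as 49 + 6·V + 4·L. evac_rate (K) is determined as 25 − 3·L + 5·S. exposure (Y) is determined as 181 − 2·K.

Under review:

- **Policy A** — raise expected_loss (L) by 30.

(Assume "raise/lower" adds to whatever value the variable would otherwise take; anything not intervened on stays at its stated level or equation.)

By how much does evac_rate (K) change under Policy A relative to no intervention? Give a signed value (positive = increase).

510

Baseline:
  V = 69
  L = 74
  S = 49 + 6·69 + 4·74 = 759
  K = 25 − 3·74 + 5·759 = 3598
Policy A (L + 30):
  V = 69
  L = 74 + 30 = 104
  S = 49 + 6·69 + 4·104 = 879
  K = 25 − 3·104 + 5·879 = 4108
Change in K: 4108 − 3598 = 510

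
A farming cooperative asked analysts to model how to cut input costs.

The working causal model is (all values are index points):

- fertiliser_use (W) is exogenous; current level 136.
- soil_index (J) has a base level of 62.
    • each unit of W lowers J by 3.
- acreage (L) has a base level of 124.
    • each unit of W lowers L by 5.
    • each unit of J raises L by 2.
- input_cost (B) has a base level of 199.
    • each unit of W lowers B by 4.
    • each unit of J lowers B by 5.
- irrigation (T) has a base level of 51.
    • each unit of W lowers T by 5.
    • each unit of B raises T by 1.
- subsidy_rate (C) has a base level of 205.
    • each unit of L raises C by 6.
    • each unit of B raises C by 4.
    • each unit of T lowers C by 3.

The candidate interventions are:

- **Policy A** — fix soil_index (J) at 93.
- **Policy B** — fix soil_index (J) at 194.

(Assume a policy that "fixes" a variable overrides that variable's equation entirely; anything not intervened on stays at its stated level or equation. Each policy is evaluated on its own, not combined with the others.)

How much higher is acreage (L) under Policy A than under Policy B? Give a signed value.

-202

Policy A (J := 93):
  W = 136
  J = 93
  L = 124 − 5·136 + 2·93 = -370
Policy B (J := 194):
  W = 136
  J = 194
  L = 124 − 5·136 + 2·194 = -168
L: -370 − (-168) = -202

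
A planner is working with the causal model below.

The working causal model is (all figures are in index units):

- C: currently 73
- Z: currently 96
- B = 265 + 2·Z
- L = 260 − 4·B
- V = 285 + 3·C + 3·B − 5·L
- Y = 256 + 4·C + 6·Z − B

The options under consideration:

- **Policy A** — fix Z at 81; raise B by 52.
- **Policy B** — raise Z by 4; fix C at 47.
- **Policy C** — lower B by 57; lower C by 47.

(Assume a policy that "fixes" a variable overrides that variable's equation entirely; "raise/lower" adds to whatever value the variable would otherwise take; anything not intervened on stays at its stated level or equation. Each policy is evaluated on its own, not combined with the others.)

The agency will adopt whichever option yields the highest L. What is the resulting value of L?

Policy A (Z := 81, B + 52):
  Z = 81
  B = 265 + 2·81 (+52 from intervention) = 479
  L = 260 − 4·479 = -1656
Policy B (Z + 4, C := 47):
  Z = 96 + 4 = 100
  B = 265 + 2·100 = 465
  L = 260 − 4·465 = -1600
Policy C (B − 57, C − 47):
  Z = 96
  B = 265 + 2·96 (−57 from intervention) = 400
  L = 260 − 4·400 = -1340
Comparing — Policy A: L=-1656, Policy B: L=-1600, Policy C: L=-1340. Highest is -1340 (Policy C).

-1340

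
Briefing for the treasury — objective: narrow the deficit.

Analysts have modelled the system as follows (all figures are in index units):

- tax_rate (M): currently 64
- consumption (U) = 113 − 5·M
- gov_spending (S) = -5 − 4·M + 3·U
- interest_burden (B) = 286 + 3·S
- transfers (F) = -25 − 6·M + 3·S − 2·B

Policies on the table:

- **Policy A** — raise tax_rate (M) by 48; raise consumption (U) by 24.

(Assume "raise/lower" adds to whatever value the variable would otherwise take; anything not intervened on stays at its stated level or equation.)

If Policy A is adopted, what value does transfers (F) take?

Policy A (M + 48, U + 24):
  M = 64 + 48 = 112
  U = 113 − 5·112 (+24 from intervention) = -423
  S = -5 − 4·112 + 3·(-423) = -1722
  B = 286 + 3·(-1722) = -4880
  F = -25 − 6·112 + 3·(-1722) − 2·(-4880) = 3897

3897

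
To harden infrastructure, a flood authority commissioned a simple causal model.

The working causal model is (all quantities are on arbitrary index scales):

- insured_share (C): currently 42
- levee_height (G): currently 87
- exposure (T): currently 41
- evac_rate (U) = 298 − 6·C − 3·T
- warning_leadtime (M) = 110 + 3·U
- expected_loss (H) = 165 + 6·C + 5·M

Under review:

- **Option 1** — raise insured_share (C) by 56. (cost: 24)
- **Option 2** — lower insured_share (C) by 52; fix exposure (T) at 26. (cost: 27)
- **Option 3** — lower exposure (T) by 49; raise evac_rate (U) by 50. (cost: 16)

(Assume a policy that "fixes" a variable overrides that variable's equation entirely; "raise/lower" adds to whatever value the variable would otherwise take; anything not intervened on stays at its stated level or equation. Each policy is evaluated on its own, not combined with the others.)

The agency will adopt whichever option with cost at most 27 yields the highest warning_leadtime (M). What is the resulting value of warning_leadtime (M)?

Option 1 (C + 56):
  C = 42 + 56 = 98
  T = 41
  U = 298 − 6·98 − 3·41 = -413
  M = 110 + 3·(-413) = -1129
Option 2 (C − 52, T := 26):
  C = 42 − 52 = -10
  T = 26
  U = 298 − 6·(-10) − 3·26 = 280
  M = 110 + 3·280 = 950
Option 3 (T − 49, U + 50):
  C = 42
  T = 41 − 49 = -8
  U = 298 − 6·42 − 3·(-8) (+50 from intervention) = 120
  M = 110 + 3·120 = 470
Comparing — Option 1: M=-1129, Option 2: M=950, Option 3: M=470. Highest is 950 (Option 2).

950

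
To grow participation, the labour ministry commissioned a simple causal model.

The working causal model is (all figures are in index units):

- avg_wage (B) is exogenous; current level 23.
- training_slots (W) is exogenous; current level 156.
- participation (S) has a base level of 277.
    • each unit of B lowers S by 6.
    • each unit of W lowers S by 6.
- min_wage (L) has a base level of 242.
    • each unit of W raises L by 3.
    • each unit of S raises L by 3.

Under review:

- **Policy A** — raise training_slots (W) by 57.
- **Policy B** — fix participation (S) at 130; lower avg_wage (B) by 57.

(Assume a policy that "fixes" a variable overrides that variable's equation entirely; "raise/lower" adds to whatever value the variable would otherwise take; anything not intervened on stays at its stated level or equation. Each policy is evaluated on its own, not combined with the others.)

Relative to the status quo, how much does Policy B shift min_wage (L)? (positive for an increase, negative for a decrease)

Baseline:
  B = 23
  W = 156
  S = 277 − 6·23 − 6·156 = -797
  L = 242 + 3·156 + 3·(-797) = -1681
Policy B (S := 130, B − 57):
  B = 23 − 57 = -34
  W = 156
  S = 130
  L = 242 + 3·156 + 3·130 = 1100
Change in L: 1100 − (-1681) = 2781

2781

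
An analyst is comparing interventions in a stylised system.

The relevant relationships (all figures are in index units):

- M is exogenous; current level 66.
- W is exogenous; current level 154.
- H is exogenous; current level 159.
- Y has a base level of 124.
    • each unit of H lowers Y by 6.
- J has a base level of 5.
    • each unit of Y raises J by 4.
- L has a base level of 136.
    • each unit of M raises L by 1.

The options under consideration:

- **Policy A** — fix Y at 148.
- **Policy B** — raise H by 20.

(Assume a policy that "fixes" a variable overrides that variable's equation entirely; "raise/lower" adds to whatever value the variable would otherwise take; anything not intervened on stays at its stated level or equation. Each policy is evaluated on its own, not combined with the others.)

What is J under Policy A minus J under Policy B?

Policy A (Y := 148):
  H = 159
  Y = 148
  J = 5 + 4·148 = 597
Policy B (H + 20):
  H = 159 + 20 = 179
  Y = 124 − 6·179 = -950
  J = 5 + 4·(-950) = -3795
J: 597 − (-3795) = 4392

4392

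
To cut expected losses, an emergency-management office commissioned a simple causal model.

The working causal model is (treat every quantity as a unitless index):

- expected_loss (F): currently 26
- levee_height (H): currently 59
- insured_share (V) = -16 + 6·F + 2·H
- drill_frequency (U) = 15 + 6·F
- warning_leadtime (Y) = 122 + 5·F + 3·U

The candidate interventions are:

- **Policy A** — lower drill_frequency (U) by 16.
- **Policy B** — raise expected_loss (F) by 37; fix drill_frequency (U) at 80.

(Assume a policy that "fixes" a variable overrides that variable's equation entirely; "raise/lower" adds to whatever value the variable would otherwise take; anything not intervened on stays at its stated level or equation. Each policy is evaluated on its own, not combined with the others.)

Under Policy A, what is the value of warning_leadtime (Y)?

Policy A (U − 16):
  F = 26
  U = 15 + 6·26 (−16 from intervention) = 155
  Y = 122 + 5·26 + 3·155 = 717

717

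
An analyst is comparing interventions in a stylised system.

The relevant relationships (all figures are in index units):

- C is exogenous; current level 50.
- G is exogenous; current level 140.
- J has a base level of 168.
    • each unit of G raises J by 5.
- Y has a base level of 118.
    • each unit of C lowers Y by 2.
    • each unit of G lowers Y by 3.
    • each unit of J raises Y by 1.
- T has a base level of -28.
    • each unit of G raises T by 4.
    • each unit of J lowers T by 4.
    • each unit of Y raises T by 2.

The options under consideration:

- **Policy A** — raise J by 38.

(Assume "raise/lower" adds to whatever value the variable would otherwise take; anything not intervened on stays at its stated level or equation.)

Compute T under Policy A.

-2084

Policy A (J + 38):
  C = 50
  G = 140
  J = 168 + 5·140 (+38 from intervention) = 906
  Y = 118 − 2·50 − 3·140 + 906 = 504
  T = -28 + 4·140 − 4·906 + 2·504 = -2084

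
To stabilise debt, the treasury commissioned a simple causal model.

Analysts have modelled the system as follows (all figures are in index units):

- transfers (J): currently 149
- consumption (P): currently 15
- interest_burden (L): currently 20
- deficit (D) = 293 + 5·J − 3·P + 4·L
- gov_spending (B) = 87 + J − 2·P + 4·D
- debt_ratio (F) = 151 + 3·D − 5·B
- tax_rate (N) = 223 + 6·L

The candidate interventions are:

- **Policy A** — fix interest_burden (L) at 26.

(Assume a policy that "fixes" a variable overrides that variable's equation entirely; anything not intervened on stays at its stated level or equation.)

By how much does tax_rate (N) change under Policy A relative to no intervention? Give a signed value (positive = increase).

36

Baseline:
  L = 20
  N = 223 + 6·20 = 343
Policy A (L := 26):
  L = 26
  N = 223 + 6·26 = 379
Change in N: 379 − 343 = 36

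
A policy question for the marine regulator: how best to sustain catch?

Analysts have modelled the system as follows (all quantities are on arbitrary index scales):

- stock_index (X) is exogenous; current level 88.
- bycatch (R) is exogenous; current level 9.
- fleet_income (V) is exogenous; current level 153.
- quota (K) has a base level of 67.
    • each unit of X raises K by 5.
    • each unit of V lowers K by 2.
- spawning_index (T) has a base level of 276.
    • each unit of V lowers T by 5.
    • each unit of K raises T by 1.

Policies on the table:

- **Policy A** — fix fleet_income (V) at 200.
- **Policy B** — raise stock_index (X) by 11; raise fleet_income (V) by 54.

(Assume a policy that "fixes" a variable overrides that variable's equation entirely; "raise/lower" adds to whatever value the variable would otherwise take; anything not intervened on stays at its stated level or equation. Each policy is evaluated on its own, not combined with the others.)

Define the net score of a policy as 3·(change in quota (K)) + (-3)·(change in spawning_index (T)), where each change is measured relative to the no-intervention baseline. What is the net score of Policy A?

705

Baseline:
  X = 88
  V = 153
  K = 67 + 5·88 − 2·153 = 201
  T = 276 − 5·153 + 201 = -288
Policy A (V := 200):
  X = 88
  V = 200
  K = 67 + 5·88 − 2·200 = 107
  T = 276 − 5·200 + 107 = -617
ΔK = 107 − 201 = -94; ΔT = -617 − (-288) = -329
Score = 3·(-94) + (-3)·(-329) = 705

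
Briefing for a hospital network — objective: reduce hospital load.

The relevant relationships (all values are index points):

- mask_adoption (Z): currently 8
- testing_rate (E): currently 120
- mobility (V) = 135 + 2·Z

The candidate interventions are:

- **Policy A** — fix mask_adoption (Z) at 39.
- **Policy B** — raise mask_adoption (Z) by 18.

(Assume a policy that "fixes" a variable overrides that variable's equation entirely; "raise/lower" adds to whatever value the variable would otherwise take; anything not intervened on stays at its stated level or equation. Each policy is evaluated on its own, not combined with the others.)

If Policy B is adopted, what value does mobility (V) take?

Policy B (Z + 18):
  Z = 8 + 18 = 26
  V = 135 + 2·26 = 187

187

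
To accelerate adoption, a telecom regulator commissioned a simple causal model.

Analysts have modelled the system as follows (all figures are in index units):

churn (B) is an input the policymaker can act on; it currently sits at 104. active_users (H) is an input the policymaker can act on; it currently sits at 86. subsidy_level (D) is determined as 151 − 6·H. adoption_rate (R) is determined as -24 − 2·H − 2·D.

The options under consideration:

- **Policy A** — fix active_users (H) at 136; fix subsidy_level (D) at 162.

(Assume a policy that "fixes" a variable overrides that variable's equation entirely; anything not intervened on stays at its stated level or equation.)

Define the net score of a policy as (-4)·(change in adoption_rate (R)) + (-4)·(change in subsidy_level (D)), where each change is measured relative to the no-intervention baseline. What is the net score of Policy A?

2508

Baseline:
  H = 86
  D = 151 − 6·86 = -365
  R = -24 − 2·86 − 2·(-365) = 534
Policy A (H := 136, D := 162):
  H = 136
  D = 162
  R = -24 − 2·136 − 2·162 = -620
ΔR = -620 − 534 = -1154; ΔD = 162 − (-365) = 527
Score = (-4)·(-1154) + (-4)·527 = 2508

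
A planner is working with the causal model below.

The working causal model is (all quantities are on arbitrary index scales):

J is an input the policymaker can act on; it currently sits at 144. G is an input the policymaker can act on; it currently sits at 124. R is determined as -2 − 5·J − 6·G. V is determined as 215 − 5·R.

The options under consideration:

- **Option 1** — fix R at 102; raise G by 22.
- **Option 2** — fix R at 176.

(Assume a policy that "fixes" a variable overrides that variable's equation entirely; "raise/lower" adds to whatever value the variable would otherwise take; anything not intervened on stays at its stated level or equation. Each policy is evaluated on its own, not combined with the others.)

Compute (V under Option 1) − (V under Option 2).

370

Option 1 (R := 102, G + 22):
  J = 144
  G = 124 + 22 = 146
  R = 102
  V = 215 − 5·102 = -295
Option 2 (R := 176):
  J = 144
  G = 124
  R = 176
  V = 215 − 5·176 = -665
V: -295 − (-665) = 370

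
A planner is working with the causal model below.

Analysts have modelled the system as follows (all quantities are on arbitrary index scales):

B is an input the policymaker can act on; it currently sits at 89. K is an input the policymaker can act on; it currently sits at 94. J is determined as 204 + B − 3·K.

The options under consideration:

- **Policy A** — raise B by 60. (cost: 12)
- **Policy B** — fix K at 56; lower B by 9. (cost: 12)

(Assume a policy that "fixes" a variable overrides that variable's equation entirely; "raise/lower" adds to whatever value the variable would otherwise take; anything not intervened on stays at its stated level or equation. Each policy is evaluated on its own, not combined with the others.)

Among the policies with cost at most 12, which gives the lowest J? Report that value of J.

71

Policy A (B + 60):
  B = 89 + 60 = 149
  K = 94
  J = 204 + 149 − 3·94 = 71
Policy B (K := 56, B − 9):
  B = 89 − 9 = 80
  K = 56
  J = 204 + 80 − 3·56 = 116
Comparing — Policy A: J=71, Policy B: J=116. Lowest is 71 (Policy A).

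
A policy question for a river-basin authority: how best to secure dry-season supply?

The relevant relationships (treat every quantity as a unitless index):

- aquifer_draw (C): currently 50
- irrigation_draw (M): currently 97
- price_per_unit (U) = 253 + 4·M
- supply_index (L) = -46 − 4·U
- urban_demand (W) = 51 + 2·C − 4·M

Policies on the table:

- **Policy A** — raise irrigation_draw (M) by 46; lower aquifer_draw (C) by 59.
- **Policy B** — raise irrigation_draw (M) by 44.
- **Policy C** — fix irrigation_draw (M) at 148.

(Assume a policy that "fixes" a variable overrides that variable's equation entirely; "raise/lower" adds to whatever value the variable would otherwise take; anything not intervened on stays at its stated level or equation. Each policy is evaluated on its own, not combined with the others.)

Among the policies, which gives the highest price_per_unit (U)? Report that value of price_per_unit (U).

Policy A (M + 46, C − 59):
  M = 97 + 46 = 143
  U = 253 + 4·143 = 825
Policy B (M + 44):
  M = 97 + 44 = 141
  U = 253 + 4·141 = 817
Policy C (M := 148):
  M = 148
  U = 253 + 4·148 = 845
Comparing — Policy A: U=825, Policy B: U=817, Policy C: U=845. Highest is 845 (Policy C).

845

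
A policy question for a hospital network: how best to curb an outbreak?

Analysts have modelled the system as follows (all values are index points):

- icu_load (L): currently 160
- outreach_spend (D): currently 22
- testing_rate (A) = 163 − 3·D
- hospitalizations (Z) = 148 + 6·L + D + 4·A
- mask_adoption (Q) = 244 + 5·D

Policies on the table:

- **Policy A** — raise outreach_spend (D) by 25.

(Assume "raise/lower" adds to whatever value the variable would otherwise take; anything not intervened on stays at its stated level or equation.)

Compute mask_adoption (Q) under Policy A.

479

Policy A (D + 25):
  D = 22 + 25 = 47
  Q = 244 + 5·47 = 479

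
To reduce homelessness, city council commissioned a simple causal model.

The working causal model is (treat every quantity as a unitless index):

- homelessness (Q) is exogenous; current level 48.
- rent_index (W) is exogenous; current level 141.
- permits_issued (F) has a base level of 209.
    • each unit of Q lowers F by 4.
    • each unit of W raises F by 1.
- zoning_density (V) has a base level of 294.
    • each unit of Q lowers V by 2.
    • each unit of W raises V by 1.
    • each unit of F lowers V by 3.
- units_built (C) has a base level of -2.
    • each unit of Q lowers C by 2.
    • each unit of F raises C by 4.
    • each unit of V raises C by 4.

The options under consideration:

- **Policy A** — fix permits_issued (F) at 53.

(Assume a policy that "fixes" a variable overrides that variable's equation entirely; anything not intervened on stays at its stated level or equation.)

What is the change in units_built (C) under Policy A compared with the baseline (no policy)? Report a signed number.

840

Baseline:
  Q = 48
  W = 141
  F = 209 − 4·48 + 141 = 158
  V = 294 − 2·48 + 141 − 3·158 = -135
  C = -2 − 2·48 + 4·158 + 4·(-135) = -6
Policy A (F := 53):
  Q = 48
  W = 141
  F = 53
  V = 294 − 2·48 + 141 − 3·53 = 180
  C = -2 − 2·48 + 4·53 + 4·180 = 834
Change in C: 834 − (-6) = 840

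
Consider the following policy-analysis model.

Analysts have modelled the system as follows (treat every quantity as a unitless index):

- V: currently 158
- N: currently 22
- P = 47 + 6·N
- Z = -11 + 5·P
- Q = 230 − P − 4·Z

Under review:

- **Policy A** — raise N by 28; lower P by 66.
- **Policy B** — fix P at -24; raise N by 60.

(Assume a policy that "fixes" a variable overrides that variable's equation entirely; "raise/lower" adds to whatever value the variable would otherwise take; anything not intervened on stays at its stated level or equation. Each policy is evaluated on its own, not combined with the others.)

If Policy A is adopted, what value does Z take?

Policy A (N + 28, P − 66):
  N = 22 + 28 = 50
  P = 47 + 6·50 (−66 from intervention) = 281
  Z = -11 + 5·281 = 1394

1394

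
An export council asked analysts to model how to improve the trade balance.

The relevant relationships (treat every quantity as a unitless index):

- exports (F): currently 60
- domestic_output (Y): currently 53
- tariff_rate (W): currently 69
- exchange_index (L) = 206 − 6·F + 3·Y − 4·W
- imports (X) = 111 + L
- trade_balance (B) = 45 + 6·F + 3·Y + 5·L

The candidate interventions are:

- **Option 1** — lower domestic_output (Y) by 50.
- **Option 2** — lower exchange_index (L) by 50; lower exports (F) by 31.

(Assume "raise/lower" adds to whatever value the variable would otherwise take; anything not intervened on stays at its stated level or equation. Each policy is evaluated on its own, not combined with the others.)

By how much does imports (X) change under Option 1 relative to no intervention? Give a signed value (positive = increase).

-150

Baseline:
  F = 60
  Y = 53
  W = 69
  L = 206 − 6·60 + 3·53 − 4·69 = -271
  X = 111 + (-271) = -160
Option 1 (Y − 50):
  F = 60
  Y = 53 − 50 = 3
  W = 69
  L = 206 − 6·60 + 3·3 − 4·69 = -421
  X = 111 + (-421) = -310
Change in X: -310 − (-160) = -150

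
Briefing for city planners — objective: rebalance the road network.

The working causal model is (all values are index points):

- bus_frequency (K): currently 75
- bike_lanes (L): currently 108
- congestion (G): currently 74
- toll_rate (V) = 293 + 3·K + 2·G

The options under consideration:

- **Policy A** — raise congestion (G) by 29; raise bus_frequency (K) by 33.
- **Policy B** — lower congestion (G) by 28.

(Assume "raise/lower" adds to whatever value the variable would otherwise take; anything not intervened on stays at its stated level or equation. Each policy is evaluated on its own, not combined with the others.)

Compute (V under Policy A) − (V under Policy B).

Policy A (G + 29, K + 33):
  K = 75 + 33 = 108
  G = 74 + 29 = 103
  V = 293 + 3·108 + 2·103 = 823
Policy B (G − 28):
  K = 75
  G = 74 − 28 = 46
  V = 293 + 3·75 + 2·46 = 610
V: 823 − 610 = 213

213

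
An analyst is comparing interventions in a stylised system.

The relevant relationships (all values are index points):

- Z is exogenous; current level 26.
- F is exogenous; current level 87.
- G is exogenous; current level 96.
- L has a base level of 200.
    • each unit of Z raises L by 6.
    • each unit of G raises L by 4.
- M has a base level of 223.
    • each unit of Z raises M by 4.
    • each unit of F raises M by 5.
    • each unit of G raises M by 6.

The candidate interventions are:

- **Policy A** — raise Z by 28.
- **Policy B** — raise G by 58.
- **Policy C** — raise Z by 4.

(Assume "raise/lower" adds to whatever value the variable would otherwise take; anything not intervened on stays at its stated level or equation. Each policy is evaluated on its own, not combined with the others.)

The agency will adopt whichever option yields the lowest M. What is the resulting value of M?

Policy A (Z + 28):
  Z = 26 + 28 = 54
  F = 87
  G = 96
  M = 223 + 4·54 + 5·87 + 6·96 = 1450
Policy B (G + 58):
  Z = 26
  F = 87
  G = 96 + 58 = 154
  M = 223 + 4·26 + 5·87 + 6·154 = 1686
Policy C (Z + 4):
  Z = 26 + 4 = 30
  F = 87
  G = 96
  M = 223 + 4·30 + 5·87 + 6·96 = 1354
Comparing — Policy A: M=1450, Policy B: M=1686, Policy C: M=1354. Lowest is 1354 (Policy C).

1354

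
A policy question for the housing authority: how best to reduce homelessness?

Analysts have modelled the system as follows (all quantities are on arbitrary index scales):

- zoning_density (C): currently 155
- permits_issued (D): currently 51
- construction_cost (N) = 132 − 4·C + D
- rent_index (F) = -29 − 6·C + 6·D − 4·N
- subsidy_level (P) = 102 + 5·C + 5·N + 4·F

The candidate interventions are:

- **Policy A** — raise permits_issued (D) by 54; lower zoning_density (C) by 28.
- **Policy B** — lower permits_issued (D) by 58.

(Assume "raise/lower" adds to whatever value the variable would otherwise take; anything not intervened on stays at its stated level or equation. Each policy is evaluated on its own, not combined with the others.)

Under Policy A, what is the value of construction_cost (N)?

Policy A (D + 54, C − 28):
  C = 155 − 28 = 127
  D = 51 + 54 = 105
  N = 132 − 4·127 + 105 = -271

-271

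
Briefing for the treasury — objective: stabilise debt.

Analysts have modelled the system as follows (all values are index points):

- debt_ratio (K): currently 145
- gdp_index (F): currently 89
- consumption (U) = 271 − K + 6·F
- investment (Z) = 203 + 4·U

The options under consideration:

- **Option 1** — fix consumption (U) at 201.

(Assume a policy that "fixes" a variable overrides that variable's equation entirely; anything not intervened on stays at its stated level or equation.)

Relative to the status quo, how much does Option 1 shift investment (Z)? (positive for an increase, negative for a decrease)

Baseline:
  K = 145
  F = 89
  U = 271 − 145 + 6·89 = 660
  Z = 203 + 4·660 = 2843
Option 1 (U := 201):
  K = 145
  F = 89
  U = 201
  Z = 203 + 4·201 = 1007
Change in Z: 1007 − 2843 = -1836

-1836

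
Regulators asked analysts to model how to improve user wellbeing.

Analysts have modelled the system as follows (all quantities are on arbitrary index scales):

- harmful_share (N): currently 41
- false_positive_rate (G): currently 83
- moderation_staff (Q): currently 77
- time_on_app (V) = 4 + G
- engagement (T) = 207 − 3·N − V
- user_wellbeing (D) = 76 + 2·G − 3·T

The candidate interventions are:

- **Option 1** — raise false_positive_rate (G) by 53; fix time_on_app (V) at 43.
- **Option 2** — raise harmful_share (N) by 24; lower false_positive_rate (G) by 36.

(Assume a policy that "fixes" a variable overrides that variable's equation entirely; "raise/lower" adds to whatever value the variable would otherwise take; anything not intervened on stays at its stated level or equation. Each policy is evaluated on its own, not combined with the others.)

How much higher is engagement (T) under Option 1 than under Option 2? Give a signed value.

Option 1 (G + 53, V := 43):
  N = 41
  G = 83 + 53 = 136
  V = 43
  T = 207 − 3·41 − 43 = 41
Option 2 (N + 24, G − 36):
  N = 41 + 24 = 65
  G = 83 − 36 = 47
  V = 4 + 47 = 51
  T = 207 − 3·65 − 51 = -39
T: 41 − (-39) = 80

80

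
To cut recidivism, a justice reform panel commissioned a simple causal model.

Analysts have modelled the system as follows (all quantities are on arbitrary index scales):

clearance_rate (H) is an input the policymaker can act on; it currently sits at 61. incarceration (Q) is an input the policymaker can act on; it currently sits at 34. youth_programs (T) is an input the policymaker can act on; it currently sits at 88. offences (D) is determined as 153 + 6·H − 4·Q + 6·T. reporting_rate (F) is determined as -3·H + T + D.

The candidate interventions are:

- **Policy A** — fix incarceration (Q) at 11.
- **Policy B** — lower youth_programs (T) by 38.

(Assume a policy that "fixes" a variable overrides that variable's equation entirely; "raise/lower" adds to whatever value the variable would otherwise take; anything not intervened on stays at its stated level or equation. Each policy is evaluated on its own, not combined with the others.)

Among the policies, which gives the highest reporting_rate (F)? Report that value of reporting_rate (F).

908

Policy A (Q := 11):
  H = 61
  Q = 11
  T = 88
  D = 153 + 6·61 − 4·11 + 6·88 = 1003
  F = 0 − 3·61 + 88 + 1003 = 908
Policy B (T − 38):
  H = 61
  Q = 34
  T = 88 − 38 = 50
  D = 153 + 6·61 − 4·34 + 6·50 = 683
  F = 0 − 3·61 + 50 + 683 = 550
Comparing — Policy A: F=908, Policy B: F=550. Highest is 908 (Policy A).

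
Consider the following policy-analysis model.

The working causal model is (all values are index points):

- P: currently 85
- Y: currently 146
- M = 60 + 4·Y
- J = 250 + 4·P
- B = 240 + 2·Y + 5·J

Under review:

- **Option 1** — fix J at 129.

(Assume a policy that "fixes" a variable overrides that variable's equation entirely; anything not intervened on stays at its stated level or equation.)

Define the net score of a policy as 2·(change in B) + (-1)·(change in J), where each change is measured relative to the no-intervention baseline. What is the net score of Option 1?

-4149

Baseline:
  P = 85
  Y = 146
  J = 250 + 4·85 = 590
  B = 240 + 2·146 + 5·590 = 3482
Option 1 (J := 129):
  P = 85
  Y = 146
  J = 129
  B = 240 + 2·146 + 5·129 = 1177
ΔB = 1177 − 3482 = -2305; ΔJ = 129 − 590 = -461
Score = 2·(-2305) + (-1)·(-461) = -4149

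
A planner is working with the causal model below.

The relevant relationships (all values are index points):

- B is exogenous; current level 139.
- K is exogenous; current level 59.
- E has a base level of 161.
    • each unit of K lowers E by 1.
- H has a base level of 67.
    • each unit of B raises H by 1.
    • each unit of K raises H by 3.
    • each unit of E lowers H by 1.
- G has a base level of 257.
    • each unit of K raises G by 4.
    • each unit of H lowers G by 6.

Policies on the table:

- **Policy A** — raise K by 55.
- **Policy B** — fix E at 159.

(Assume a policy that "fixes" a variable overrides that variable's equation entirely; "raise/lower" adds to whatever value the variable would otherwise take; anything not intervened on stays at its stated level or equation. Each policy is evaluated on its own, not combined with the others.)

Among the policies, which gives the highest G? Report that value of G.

-851

Policy A (K + 55):
  B = 139
  K = 59 + 55 = 114
  E = 161 − 114 = 47
  H = 67 + 139 + 3·114 − 47 = 501
  G = 257 + 4·114 − 6·501 = -2293
Policy B (E := 159):
  B = 139
  K = 59
  E = 159
  H = 67 + 139 + 3·59 − 159 = 224
  G = 257 + 4·59 − 6·224 = -851
Comparing — Policy A: G=-2293, Policy B: G=-851. Highest is -851 (Policy B).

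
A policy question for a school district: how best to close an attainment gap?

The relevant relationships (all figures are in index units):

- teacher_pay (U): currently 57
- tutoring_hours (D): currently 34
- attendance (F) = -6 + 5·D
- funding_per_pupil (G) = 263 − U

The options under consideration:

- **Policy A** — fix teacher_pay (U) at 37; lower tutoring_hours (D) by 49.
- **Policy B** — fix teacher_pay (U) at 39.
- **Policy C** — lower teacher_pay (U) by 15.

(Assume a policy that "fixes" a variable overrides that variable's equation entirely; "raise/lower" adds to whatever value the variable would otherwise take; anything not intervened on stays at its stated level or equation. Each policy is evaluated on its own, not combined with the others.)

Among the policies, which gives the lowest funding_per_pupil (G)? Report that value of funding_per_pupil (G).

Policy A (U := 37, D − 49):
  U = 37
  G = 263 − 37 = 226
Policy B (U := 39):
  U = 39
  G = 263 − 39 = 224
Policy C (U − 15):
  U = 57 − 15 = 42
  G = 263 − 42 = 221
Comparing — Policy A: G=226, Policy B: G=224, Policy C: G=221. Lowest is 221 (Policy C).

221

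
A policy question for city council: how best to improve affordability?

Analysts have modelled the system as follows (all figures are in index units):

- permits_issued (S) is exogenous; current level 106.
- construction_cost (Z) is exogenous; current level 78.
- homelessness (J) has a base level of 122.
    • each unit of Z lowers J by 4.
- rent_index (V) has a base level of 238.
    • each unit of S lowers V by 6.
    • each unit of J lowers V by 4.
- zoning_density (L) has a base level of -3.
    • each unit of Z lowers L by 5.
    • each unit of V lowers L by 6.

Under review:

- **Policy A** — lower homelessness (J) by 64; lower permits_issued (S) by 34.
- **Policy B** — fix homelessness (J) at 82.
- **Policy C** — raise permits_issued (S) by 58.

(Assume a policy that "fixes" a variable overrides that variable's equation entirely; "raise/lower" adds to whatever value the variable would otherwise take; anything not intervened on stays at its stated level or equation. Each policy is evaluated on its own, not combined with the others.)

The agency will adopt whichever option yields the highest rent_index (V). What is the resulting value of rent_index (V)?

Policy A (J − 64, S − 34):
  S = 106 − 34 = 72
  Z = 78
  J = 122 − 4·78 (−64 from intervention) = -254
  V = 238 − 6·72 − 4·(-254) = 822
Policy B (J := 82):
  S = 106
  Z = 78
  J = 82
  V = 238 − 6·106 − 4·82 = -726
Policy C (S + 58):
  S = 106 + 58 = 164
  Z = 78
  J = 122 − 4·78 = -190
  V = 238 − 6·164 − 4·(-190) = 14
Comparing — Policy A: V=822, Policy B: V=-726, Policy C: V=14. Highest is 822 (Policy A).

822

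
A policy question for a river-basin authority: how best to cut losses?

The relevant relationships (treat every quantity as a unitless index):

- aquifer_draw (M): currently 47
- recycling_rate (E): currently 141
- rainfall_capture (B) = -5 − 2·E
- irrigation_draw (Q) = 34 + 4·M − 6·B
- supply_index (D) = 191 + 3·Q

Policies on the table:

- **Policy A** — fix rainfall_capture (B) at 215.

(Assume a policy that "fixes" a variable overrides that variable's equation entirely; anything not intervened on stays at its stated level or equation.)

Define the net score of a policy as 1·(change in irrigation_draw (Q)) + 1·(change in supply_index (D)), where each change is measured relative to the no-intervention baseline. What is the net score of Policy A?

-12048

Baseline:
  M = 47
  E = 141
  B = -5 − 2·141 = -287
  Q = 34 + 4·47 − 6·(-287) = 1944
  D = 191 + 3·1944 = 6023
Policy A (B := 215):
  M = 47
  E = 141
  B = 215
  Q = 34 + 4·47 − 6·215 = -1068
  D = 191 + 3·(-1068) = -3013
ΔQ = -1068 − 1944 = -3012; ΔD = -3013 − 6023 = -9036
Score = 1·(-3012) + 1·(-9036) = -12048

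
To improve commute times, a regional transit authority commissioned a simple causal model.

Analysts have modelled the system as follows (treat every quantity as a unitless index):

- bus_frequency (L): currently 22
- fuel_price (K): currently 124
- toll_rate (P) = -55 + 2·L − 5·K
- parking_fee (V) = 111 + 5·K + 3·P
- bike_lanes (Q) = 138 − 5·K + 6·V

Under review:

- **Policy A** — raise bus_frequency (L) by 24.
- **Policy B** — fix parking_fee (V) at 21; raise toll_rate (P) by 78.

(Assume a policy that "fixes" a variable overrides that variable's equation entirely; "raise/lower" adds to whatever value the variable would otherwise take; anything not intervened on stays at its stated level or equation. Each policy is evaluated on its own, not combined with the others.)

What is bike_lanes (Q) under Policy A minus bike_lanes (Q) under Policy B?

Policy A (L + 24):
  L = 22 + 24 = 46
  K = 124
  P = -55 + 2·46 − 5·124 = -583
  V = 111 + 5·124 + 3·(-583) = -1018
  Q = 138 − 5·124 + 6·(-1018) = -6590
Policy B (V := 21, P + 78):
  L = 22
  K = 124
  P = -55 + 2·22 − 5·124 (+78 from intervention) = -553
  V = 21
  Q = 138 − 5·124 + 6·21 = -356
Q: -6590 − (-356) = -6234

-6234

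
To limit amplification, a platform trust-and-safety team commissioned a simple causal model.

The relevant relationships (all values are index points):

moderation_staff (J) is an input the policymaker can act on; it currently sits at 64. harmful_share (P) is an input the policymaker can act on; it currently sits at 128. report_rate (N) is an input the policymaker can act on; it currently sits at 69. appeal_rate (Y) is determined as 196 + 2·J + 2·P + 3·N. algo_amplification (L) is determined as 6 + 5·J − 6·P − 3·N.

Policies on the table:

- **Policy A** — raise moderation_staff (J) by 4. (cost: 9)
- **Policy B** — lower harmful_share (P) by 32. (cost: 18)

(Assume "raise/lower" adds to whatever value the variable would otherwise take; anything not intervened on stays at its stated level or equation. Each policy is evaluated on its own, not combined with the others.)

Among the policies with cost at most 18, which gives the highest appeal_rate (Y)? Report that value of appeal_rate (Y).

Policy A (J + 4):
  J = 64 + 4 = 68
  P = 128
  N = 69
  Y = 196 + 2·68 + 2·128 + 3·69 = 795
Policy B (P − 32):
  J = 64
  P = 128 − 32 = 96
  N = 69
  Y = 196 + 2·64 + 2·96 + 3·69 = 723
Comparing — Policy A: Y=795, Policy B: Y=723. Highest is 795 (Policy A).

795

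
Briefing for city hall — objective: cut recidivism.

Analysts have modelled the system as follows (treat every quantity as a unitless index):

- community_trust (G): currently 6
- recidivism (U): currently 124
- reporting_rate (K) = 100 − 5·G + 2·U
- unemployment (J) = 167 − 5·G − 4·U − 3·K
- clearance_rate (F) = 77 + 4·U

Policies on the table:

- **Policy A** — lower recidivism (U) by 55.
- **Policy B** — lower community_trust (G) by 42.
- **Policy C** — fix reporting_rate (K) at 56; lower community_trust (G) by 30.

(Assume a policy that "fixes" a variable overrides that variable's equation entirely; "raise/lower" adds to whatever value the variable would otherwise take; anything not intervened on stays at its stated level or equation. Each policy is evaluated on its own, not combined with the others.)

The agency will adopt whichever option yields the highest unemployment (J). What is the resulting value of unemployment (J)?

Policy A (U − 55):
  G = 6
  U = 124 − 55 = 69
  K = 100 − 5·6 + 2·69 = 208
  J = 167 − 5·6 − 4·69 − 3·208 = -763
Policy B (G − 42):
  G = 6 − 42 = -36
  U = 124
  K = 100 − 5·(-36) + 2·124 = 528
  J = 167 − 5·(-36) − 4·124 − 3·528 = -1733
Policy C (K := 56, G − 30):
  G = 6 − 30 = -24
  U = 124
  K = 56
  J = 167 − 5·(-24) − 4·124 − 3·56 = -377
Comparing — Policy A: J=-763, Policy B: J=-1733, Policy C: J=-377. Highest is -377 (Policy C).

-377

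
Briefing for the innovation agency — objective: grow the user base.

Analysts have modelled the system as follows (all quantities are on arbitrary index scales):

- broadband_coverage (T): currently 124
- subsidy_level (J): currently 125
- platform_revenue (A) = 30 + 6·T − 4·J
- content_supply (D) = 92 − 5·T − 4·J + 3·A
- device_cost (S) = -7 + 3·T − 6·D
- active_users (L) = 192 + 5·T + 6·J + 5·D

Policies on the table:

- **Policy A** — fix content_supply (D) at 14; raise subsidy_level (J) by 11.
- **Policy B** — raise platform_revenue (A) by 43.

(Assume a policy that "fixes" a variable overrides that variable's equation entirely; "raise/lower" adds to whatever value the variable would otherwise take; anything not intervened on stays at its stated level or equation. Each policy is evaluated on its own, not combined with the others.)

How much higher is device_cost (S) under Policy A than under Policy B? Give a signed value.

Policy A (D := 14, J + 11):
  T = 124
  J = 125 + 11 = 136
  A = 30 + 6·124 − 4·136 = 230
  D = 14
  S = -7 + 3·124 − 6·14 = 281
Policy B (A + 43):
  T = 124
  J = 125
  A = 30 + 6·124 − 4·125 (+43 from intervention) = 317
  D = 92 − 5·124 − 4·125 + 3·317 = -77
  S = -7 + 3·124 − 6·(-77) = 827
S: 281 − 827 = -546

-546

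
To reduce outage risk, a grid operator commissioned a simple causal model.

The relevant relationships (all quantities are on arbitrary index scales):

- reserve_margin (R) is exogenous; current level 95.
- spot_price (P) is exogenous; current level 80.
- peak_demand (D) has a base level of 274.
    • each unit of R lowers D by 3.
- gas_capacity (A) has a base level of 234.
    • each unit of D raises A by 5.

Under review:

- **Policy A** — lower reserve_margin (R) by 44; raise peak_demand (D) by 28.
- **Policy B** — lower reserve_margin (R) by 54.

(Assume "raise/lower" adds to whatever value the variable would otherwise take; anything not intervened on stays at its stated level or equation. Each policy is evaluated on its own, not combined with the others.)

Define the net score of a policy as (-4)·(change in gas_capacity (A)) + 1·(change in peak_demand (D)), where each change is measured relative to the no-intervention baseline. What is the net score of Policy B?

-3078

Baseline:
  R = 95
  D = 274 − 3·95 = -11
  A = 234 + 5·(-11) = 179
Policy B (R − 54):
  R = 95 − 54 = 41
  D = 274 − 3·41 = 151
  A = 234 + 5·151 = 989
ΔA = 989 − 179 = 810; ΔD = 151 − (-11) = 162
Score = (-4)·810 + 1·162 = -3078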